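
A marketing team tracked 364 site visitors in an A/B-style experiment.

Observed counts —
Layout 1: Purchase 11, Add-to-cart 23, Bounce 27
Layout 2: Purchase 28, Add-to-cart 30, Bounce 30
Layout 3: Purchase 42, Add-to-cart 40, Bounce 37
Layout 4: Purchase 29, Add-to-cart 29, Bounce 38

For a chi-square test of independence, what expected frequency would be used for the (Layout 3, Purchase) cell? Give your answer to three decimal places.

35.962

Row total (Layout 3) = 119; column total (Purchase) = 110; grand total N = 364.
Expected count = (row total × column total) / N = 119 × 110 / 364 = 35.962.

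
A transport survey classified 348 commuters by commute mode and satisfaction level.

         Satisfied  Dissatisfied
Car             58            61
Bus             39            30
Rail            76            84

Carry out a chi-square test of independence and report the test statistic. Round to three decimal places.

1.638

Row totals: 119, 69, 160. Column totals: 173, 175. Grand total N = 348.
Expected counts (row total × column total / N):
  Car, Satisfied: 119×173/348 = 59.1580
  Car, Dissatisfied: 119×175/348 = 59.8420
  Bus, Satisfied: 69×173/348 = 34.3017
  Bus, Dissatisfied: 69×175/348 = 34.6983
  Rail, Satisfied: 160×173/348 = 79.5402
  Rail, Dissatisfied: 160×175/348 = 80.4598
Contributions (O − E)²/E:
  (58 − 59.1580)²/59.1580 = 0.0227
  (61 − 59.8420)²/59.8420 = 0.0224
  (39 − 34.3017)²/34.3017 = 0.6435
  (30 − 34.6983)²/34.6983 = 0.6362
  (76 − 79.5402)²/79.5402 = 0.1576
  (84 − 80.4598)²/80.4598 = 0.1558
χ² = 0.0227 + 0.0224 + 0.6435 + 0.6362 + 0.1576 + 0.1558 = 1.638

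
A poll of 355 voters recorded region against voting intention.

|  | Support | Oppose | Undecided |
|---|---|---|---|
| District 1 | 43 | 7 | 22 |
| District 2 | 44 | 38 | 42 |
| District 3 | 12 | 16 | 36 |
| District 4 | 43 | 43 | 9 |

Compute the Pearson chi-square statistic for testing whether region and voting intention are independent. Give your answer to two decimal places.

61.63

Row totals: 72, 124, 64, 95. Column totals: 142, 104, 109. Grand total N = 355.
Expected counts (row total × column total / N):
  District 1, Support: 72×142/355 = 28.80000
  District 1, Oppose: 72×104/355 = 21.09296
  District 1, Undecided: 72×109/355 = 22.10704
  District 2, Support: 124×142/355 = 49.60000
  District 2, Oppose: 124×104/355 = 36.32676
  District 2, Undecided: 124×109/355 = 38.07324
  District 3, Support: 64×142/355 = 25.60000
  District 3, Oppose: 64×104/355 = 18.74930
  District 3, Undecided: 64×109/355 = 19.65070
  District 4, Support: 95×142/355 = 38.00000
  District 4, Oppose: 95×104/355 = 27.83099
  District 4, Undecided: 95×109/355 = 29.16901
Contributions (O − E)²/E:
  (43 − 28.80000)²/28.80000 = 7.0014
  (7 − 21.09296)²/21.09296 = 9.4160
  (22 − 22.10704)²/22.10704 = 0.0005
  (44 − 49.60000)²/49.60000 = 0.6323
  (38 − 36.32676)²/36.32676 = 0.0771
  (42 − 38.07324)²/38.07324 = 0.4050
  (12 − 25.60000)²/25.60000 = 7.2250
  (16 − 18.74930)²/18.74930 = 0.4031
  (36 − 19.65070)²/19.65070 = 13.6025
  (43 − 38.00000)²/38.00000 = 0.6579
  (43 − 27.83099)²/27.83099 = 8.2677
  (9 − 29.16901)²/29.16901 = 13.9459
χ² = 7.0014 + 9.4160 + 0.0005 + 0.6323 + 0.0771 + 0.4050 + 7.2250 + 0.4031 + 13.6025 + 0.6579 + 8.2677 + 13.9459 = 61.63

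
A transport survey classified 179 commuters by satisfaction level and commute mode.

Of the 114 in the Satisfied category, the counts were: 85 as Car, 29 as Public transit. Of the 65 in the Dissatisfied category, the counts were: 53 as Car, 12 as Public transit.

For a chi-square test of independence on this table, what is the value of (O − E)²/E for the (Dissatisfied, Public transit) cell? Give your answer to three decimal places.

Row total (Dissatisfied) = 65; column total (Public transit) = 41; N = 179.
Expected count E = 65 × 41 / 179 = 14.8883.
Contribution = (O − E)²/E = (12 − 14.8883)² / 14.8883 = 0.560.

0.560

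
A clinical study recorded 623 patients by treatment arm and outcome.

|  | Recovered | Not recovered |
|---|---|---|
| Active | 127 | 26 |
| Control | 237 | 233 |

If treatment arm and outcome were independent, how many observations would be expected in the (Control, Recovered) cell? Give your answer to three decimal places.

274.607

Row total (Control) = 470; column total (Recovered) = 364; grand total N = 623.
Expected count = (row total × column total) / N = 470 × 364 / 623 = 274.607.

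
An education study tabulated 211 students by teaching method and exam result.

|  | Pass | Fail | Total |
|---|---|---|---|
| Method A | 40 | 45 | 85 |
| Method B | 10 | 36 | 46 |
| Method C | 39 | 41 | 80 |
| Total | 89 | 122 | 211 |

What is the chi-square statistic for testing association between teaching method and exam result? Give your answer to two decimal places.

10.13

Grand total N = 211.
Expected counts (row total × column total / N):
  Method A, Pass: 85×89/211 = 35.853
  Method A, Fail: 85×122/211 = 49.147
  Method B, Pass: 46×89/211 = 19.403
  Method B, Fail: 46×122/211 = 26.597
  Method C, Pass: 80×89/211 = 33.744
  Method C, Fail: 80×122/211 = 46.256
Contributions (O − E)²/E:
  (40 − 35.853)²/35.853 = 0.4797
  (45 − 49.147)²/49.147 = 0.3499
  (10 − 19.403)²/19.403 = 4.5568
  (36 − 26.597)²/26.597 = 3.3243
  (39 − 33.744)²/33.744 = 0.8187
  (41 − 46.256)²/46.256 = 0.5972
χ² = 0.4797 + 0.3499 + 4.5568 + 3.3243 + 0.8187 + 0.5972 = 10.13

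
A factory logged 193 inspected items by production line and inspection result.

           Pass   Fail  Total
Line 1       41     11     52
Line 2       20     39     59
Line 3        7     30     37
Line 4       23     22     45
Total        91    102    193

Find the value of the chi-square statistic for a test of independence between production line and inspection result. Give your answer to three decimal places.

37.240

Grand total N = 193.
Expected counts (row total × column total / N):
  Line 1, Pass: 52×91/193 = 24.51813
  Line 1, Fail: 52×102/193 = 27.48187
  Line 2, Pass: 59×91/193 = 27.81865
  Line 2, Fail: 59×102/193 = 31.18135
  Line 3, Pass: 37×91/193 = 17.44560
  Line 3, Fail: 37×102/193 = 19.55440
  Line 4, Pass: 45×91/193 = 21.21762
  Line 4, Fail: 45×102/193 = 23.78238
Contributions (O − E)²/E:
  (41 − 24.51813)²/24.51813 = 11.0796
  (11 − 27.48187)²/27.48187 = 9.8848
  (20 − 27.81865)²/27.81865 = 2.1975
  (39 − 31.18135)²/31.18135 = 1.9605
  (7 − 17.44560)²/17.44560 = 6.2543
  (30 − 19.55440)²/19.55440 = 5.5798
  (23 − 21.21762)²/21.21762 = 0.1497
  (22 − 23.78238)²/23.78238 = 0.1336
χ² = 11.0796 + 9.8848 + 2.1975 + 1.9605 + 6.2543 + 5.5798 + 0.1497 + 0.1336 = 37.240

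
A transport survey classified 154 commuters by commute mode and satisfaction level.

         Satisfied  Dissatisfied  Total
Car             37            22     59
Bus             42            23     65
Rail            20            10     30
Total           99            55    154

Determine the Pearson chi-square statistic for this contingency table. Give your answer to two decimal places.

Grand total N = 154.
Expected counts (row total × column total / N):
  Car, Satisfied: 59×99/154 = 37.929
  Car, Dissatisfied: 59×55/154 = 21.071
  Bus, Satisfied: 65×99/154 = 41.786
  Bus, Dissatisfied: 65×55/154 = 23.214
  Rail, Satisfied: 30×99/154 = 19.286
  Rail, Dissatisfied: 30×55/154 = 10.714
Contributions (O − E)²/E:
  (37 − 37.929)²/37.929 = 0.0228
  (22 − 21.071)²/21.071 = 0.0410
  (42 − 41.786)²/41.786 = 0.0011
  (23 − 23.214)²/23.214 = 0.0020
  (20 − 19.286)²/19.286 = 0.0264
  (10 − 10.714)²/10.714 = 0.0476
χ² = 0.0228 + 0.0410 + 0.0011 + 0.0020 + 0.0264 + 0.0476 = 0.14

0.14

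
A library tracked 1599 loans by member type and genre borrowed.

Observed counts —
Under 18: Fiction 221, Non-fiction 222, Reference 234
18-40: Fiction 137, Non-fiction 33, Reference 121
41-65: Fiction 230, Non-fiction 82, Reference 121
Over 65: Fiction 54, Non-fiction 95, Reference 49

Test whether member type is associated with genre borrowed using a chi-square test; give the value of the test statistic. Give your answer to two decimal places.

131.28

Row totals: 677, 291, 433, 198. Column totals: 642, 432, 525. Grand total N = 1599.
Expected counts (row total × column total / N):
  Under 18, Fiction: 677×642/1599 = 271.816
  Under 18, Non-fiction: 677×432/1599 = 182.904
  Under 18, Reference: 677×525/1599 = 222.280
  18-40, Fiction: 291×642/1599 = 116.837
  18-40, Non-fiction: 291×432/1599 = 78.619
  18-40, Reference: 291×525/1599 = 95.544
  41-65, Fiction: 433×642/1599 = 173.850
  41-65, Non-fiction: 433×432/1599 = 116.983
  41-65, Reference: 433×525/1599 = 142.167
  Over 65, Fiction: 198×642/1599 = 79.497
  Over 65, Non-fiction: 198×432/1599 = 53.493
  Over 65, Reference: 198×525/1599 = 65.009
Contributions (O − E)²/E:
  (221 − 271.816)²/271.816 = 9.5001
  (222 − 182.904)²/182.904 = 8.3568
  (234 − 222.280)²/222.280 = 0.6180
  (137 − 116.837)²/116.837 = 3.4796
  (33 − 78.619)²/78.619 = 26.4706
  (121 − 95.544)²/95.544 = 6.7823
  (230 − 173.850)²/173.850 = 18.1353
  (82 − 116.983)²/116.983 = 10.4614
  (121 − 142.167)²/142.167 = 3.1515
  (54 − 79.497)²/79.497 = 8.1776
  (95 − 53.493)²/53.493 = 32.2067
  (49 − 65.009)²/65.009 = 3.9423
χ² = 9.5001 + 8.3568 + 0.6180 + 3.4796 + 26.4706 + 6.7823 + 18.1353 + 10.4614 + 3.1515 + 8.1776 + 32.2067 + 3.9423 = 131.28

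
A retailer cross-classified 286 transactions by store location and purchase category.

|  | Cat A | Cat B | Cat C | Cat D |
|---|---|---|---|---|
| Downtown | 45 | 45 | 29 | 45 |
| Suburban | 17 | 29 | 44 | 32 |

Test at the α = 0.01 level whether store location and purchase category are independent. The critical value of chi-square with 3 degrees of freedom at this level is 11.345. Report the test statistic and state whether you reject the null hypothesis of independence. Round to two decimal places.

15.55; reject H₀

Row totals: 164, 122. Column totals: 62, 74, 73, 77. Grand total N = 286.
Expected counts (row total × column total / N):
  Downtown, Cat A: 164×62/286 = 35.5524
  Downtown, Cat B: 164×74/286 = 42.4336
  Downtown, Cat C: 164×73/286 = 41.8601
  Downtown, Cat D: 164×77/286 = 44.1538
  Suburban, Cat A: 122×62/286 = 26.4476
  Suburban, Cat B: 122×74/286 = 31.5664
  Suburban, Cat C: 122×73/286 = 31.1399
  Suburban, Cat D: 122×77/286 = 32.8462
Contributions (O − E)²/E:
  (45 − 35.5524)²/35.5524 = 2.5106
  (45 − 42.4336)²/42.4336 = 0.1552
  (29 − 41.8601)²/41.8601 = 3.9508
  (45 − 44.1538)²/44.1538 = 0.0162
  (17 − 26.4476)²/26.4476 = 3.3749
  (29 − 31.5664)²/31.5664 = 0.2087
  (44 − 31.1399)²/31.1399 = 5.3109
  (32 − 32.8462)²/32.8462 = 0.0218
χ² = 2.5106 + 0.1552 + 3.9508 + 0.0162 + 3.3749 + 0.2087 + 5.3109 + 0.0218 = 15.55
df = (2−1)(4−1) = 3. Since 15.55 > 11.345, reject the null hypothesis of independence at α = 0.01.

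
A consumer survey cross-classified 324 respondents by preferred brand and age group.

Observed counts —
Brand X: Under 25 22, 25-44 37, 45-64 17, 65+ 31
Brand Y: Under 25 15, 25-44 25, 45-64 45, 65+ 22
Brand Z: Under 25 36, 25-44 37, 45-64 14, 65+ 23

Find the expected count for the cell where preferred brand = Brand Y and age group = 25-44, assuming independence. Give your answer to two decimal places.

32.69

Row total (Brand Y) = 107; column total (25-44) = 99; grand total N = 324.
Expected count = (row total × column total) / N = 107 × 99 / 324 = 32.69.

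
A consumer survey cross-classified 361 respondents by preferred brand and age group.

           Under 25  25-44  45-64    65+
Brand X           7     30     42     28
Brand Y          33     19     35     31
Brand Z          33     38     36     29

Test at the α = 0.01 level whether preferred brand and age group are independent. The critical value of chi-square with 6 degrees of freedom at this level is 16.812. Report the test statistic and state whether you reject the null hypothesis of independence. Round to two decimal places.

Row totals: 107, 118, 136. Column totals: 73, 87, 113, 88. Grand total N = 361.
Expected counts (row total × column total / N):
  Brand X, Under 25: 107×73/361 = 21.637
  Brand X, 25-44: 107×87/361 = 25.787
  Brand X, 45-64: 107×113/361 = 33.493
  Brand X, 65+: 107×88/361 = 26.083
  Brand Y, Under 25: 118×73/361 = 23.861
  Brand Y, 25-44: 118×87/361 = 28.438
  Brand Y, 45-64: 118×113/361 = 36.936
  Brand Y, 65+: 118×88/361 = 28.765
  Brand Z, Under 25: 136×73/361 = 27.501
  Brand Z, 25-44: 136×87/361 = 32.776
  Brand Z, 45-64: 136×113/361 = 42.571
  Brand Z, 65+: 136×88/361 = 33.152
Contributions (O − E)²/E:
  (7 − 21.637)²/21.637 = 9.9016
  (30 − 25.787)²/25.787 = 0.6883
  (42 − 33.493)²/33.493 = 2.1607
  (28 − 26.083)²/26.083 = 0.1409
  (33 − 23.861)²/23.861 = 3.5003
  (19 − 28.438)²/28.438 = 3.1323
  (35 − 36.936)²/36.936 = 0.1015
  (31 − 28.765)²/28.765 = 0.1737
  (33 − 27.501)²/27.501 = 1.0996
  (38 − 32.776)²/32.776 = 0.8326
  (36 − 42.571)²/42.571 = 1.0143
  (29 − 33.152)²/33.152 = 0.5200
χ² = 9.9016 + 0.6883 + 2.1607 + 0.1409 + 3.5003 + 3.1323 + 0.1015 + 0.1737 + 1.0996 + 0.8326 + 1.0143 + 0.5200 = 23.27
df = (3−1)(4−1) = 6. Since 23.27 > 16.812, reject the null hypothesis of independence at α = 0.01.

23.27; reject H₀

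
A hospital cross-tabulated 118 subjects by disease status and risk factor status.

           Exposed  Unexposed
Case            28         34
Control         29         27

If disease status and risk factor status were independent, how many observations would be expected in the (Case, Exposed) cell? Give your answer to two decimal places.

29.95

Row total (Case) = 62; column total (Exposed) = 57; grand total N = 118.
Expected count = (row total × column total) / N = 62 × 57 / 118 = 29.95.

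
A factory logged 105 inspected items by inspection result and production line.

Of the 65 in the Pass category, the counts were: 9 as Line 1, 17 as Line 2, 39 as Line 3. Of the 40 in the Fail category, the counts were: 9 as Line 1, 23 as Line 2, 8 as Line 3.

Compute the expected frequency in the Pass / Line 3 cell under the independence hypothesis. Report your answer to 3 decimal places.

Row total (Pass) = 65; column total (Line 3) = 47; grand total N = 105.
Expected count = (row total × column total) / N = 65 × 47 / 105 = 29.095.

29.095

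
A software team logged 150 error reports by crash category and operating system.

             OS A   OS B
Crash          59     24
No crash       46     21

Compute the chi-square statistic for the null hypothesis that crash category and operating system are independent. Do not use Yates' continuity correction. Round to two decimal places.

Row totals: 83, 67. Column totals: 105, 45. Grand total N = 150.
Expected counts (row total × column total / N):
  Crash, OS A: 83×105/150 = 58.100
  Crash, OS B: 83×45/150 = 24.900
  No crash, OS A: 67×105/150 = 46.900
  No crash, OS B: 67×45/150 = 20.100
Contributions (O − E)²/E:
  (59 − 58.100)²/58.100 = 0.0139
  (24 − 24.900)²/24.900 = 0.0325
  (46 − 46.900)²/46.900 = 0.0173
  (21 − 20.100)²/20.100 = 0.0403
χ² = 0.0139 + 0.0325 + 0.0173 + 0.0403 = 0.10

0.10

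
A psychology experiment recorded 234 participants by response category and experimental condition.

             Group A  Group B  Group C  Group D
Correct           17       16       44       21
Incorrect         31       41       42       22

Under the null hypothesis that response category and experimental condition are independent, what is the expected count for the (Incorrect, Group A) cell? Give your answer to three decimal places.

27.897

Row total (Incorrect) = 136; column total (Group A) = 48; grand total N = 234.
Expected count = (row total × column total) / N = 136 × 48 / 234 = 27.897.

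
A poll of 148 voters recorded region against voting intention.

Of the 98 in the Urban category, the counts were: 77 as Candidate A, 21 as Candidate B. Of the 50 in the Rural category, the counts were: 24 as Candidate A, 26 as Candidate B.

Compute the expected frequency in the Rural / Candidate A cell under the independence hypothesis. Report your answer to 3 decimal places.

34.122

Row total (Rural) = 50; column total (Candidate A) = 101; grand total N = 148.
Expected count = (row total × column total) / N = 50 × 101 / 148 = 34.122.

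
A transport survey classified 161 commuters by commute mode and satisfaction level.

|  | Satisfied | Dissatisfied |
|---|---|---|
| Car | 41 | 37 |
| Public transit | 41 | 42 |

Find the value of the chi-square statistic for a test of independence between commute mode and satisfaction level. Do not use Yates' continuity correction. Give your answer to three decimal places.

Row totals: 78, 83. Column totals: 82, 79. Grand total N = 161.
Expected counts (row total × column total / N):
  Car, Satisfied: 78×82/161 = 39.7267
  Car, Dissatisfied: 78×79/161 = 38.2733
  Public transit, Satisfied: 83×82/161 = 42.2733
  Public transit, Dissatisfied: 83×79/161 = 40.7267
Contributions (O − E)²/E:
  (41 − 39.7267)²/39.7267 = 0.0408
  (37 − 38.2733)²/38.2733 = 0.0424
  (41 − 42.2733)²/42.2733 = 0.0384
  (42 − 40.7267)²/40.7267 = 0.0398
χ² = 0.0408 + 0.0424 + 0.0384 + 0.0398 = 0.161

0.161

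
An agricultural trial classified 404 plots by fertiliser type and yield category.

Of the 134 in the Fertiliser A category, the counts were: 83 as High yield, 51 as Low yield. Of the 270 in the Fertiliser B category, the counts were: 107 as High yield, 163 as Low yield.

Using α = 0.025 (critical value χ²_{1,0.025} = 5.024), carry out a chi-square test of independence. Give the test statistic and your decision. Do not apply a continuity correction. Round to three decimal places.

17.894; reject H₀

Row totals: 134, 270. Column totals: 190, 214. Grand total N = 404.
Expected counts (row total × column total / N):
  Fertiliser A, High yield: 134×190/404 = 63.0198
  Fertiliser A, Low yield: 134×214/404 = 70.9802
  Fertiliser B, High yield: 270×190/404 = 126.9802
  Fertiliser B, Low yield: 270×214/404 = 143.0198
Contributions (O − E)²/E:
  (83 − 63.0198)²/63.0198 = 6.3347
  (51 − 70.9802)²/70.9802 = 5.6242
  (107 − 126.9802)²/126.9802 = 3.1439
  (163 − 143.0198)²/143.0198 = 2.7913
χ² = 6.3347 + 5.6242 + 3.1439 + 2.7913 = 17.894
df = (2−1)(2−1) = 1. Since 17.894 > 5.024, reject the null hypothesis of independence at α = 0.025.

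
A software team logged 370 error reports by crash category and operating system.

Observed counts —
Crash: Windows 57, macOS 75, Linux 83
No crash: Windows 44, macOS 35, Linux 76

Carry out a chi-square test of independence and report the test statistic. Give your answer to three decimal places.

6.981

Row totals: 215, 155. Column totals: 101, 110, 159. Grand total N = 370.
Expected counts (row total × column total / N):
  Crash, Windows: 215×101/370 = 58.6892
  Crash, macOS: 215×110/370 = 63.9189
  Crash, Linux: 215×159/370 = 92.3919
  No crash, Windows: 155×101/370 = 42.3108
  No crash, macOS: 155×110/370 = 46.0811
  No crash, Linux: 155×159/370 = 66.6081
Contributions (O − E)²/E:
  (57 − 58.6892)²/58.6892 = 0.0486
  (75 − 63.9189)²/63.9189 = 1.9210
  (83 − 92.3919)²/92.3919 = 0.9547
  (44 − 42.3108)²/42.3108 = 0.0674
  (35 − 46.0811)²/46.0811 = 2.6647
  (76 − 66.6081)²/66.6081 = 1.3243
χ² = 0.0486 + 1.9210 + 0.9547 + 0.0674 + 2.6647 + 1.3243 = 6.981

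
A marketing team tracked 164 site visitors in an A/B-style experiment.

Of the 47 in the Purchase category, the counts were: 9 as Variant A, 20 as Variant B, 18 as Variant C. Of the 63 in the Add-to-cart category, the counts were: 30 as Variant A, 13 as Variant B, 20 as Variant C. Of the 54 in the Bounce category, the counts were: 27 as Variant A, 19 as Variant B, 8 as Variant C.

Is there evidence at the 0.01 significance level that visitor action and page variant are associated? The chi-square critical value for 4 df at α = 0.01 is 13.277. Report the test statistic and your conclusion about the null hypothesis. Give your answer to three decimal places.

Row totals: 47, 63, 54. Column totals: 66, 52, 46. Grand total N = 164.
Expected counts (row total × column total / N):
  Purchase, Variant A: 47×66/164 = 18.9146
  Purchase, Variant B: 47×52/164 = 14.9024
  Purchase, Variant C: 47×46/164 = 13.1829
  Add-to-cart, Variant A: 63×66/164 = 25.3537
  Add-to-cart, Variant B: 63×52/164 = 19.9756
  Add-to-cart, Variant C: 63×46/164 = 17.6707
  Bounce, Variant A: 54×66/164 = 21.7317
  Bounce, Variant B: 54×52/164 = 17.1220
  Bounce, Variant C: 54×46/164 = 15.1463
Contributions (O − E)²/E:
  (9 − 18.9146)²/18.9146 = 5.1970
  (20 − 14.9024)²/14.9024 = 1.7437
  (18 − 13.1829)²/13.1829 = 1.7602
  (30 − 25.3537)²/25.3537 = 0.8515
  (13 − 19.9756)²/19.9756 = 2.4359
  (20 − 17.6707)²/17.6707 = 0.3070
  (27 − 21.7317)²/21.7317 = 1.2772
  (19 − 17.1220)²/17.1220 = 0.2060
  (8 − 15.1463)²/15.1463 = 3.3718
χ² = 5.1970 + 1.7437 + 1.7602 + 0.8515 + 2.4359 + 0.3070 + 1.2772 + 0.2060 + 3.3718 = 17.150
df = (3−1)(3−1) = 4. Since 17.150 > 13.277, reject the null hypothesis of independence at α = 0.01.

17.150; reject H₀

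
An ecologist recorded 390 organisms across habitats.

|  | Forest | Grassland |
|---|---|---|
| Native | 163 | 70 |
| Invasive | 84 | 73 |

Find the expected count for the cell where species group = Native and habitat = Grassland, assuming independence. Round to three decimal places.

85.433

Row total (Native) = 233; column total (Grassland) = 143; grand total N = 390.
Expected count = (row total × column total) / N = 233 × 143 / 390 = 85.433.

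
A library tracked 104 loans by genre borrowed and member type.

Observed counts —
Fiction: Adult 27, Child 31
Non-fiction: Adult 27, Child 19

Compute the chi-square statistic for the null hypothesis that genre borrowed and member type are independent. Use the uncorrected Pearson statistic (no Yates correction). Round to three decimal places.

1.516

Row totals: 58, 46. Column totals: 54, 50. Grand total N = 104.
Expected counts (row total × column total / N):
  Fiction, Adult: 58×54/104 = 30.1154
  Fiction, Child: 58×50/104 = 27.8846
  Non-fiction, Adult: 46×54/104 = 23.8846
  Non-fiction, Child: 46×50/104 = 22.1154
Contributions (O − E)²/E:
  (27 − 30.1154)²/30.1154 = 0.3223
  (31 − 27.8846)²/27.8846 = 0.3481
  (27 − 23.8846)²/23.8846 = 0.4064
  (19 − 22.1154)²/22.1154 = 0.4389
χ² = 0.3223 + 0.3481 + 0.4064 + 0.4389 = 1.516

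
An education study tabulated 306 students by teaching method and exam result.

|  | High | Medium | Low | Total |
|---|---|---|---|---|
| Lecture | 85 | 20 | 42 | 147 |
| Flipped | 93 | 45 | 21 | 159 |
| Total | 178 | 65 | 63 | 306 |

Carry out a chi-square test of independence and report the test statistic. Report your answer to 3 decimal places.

Grand total N = 306.
Expected counts (row total × column total / N):
  Lecture, High: 147×178/306 = 85.5098
  Lecture, Medium: 147×65/306 = 31.2255
  Lecture, Low: 147×63/306 = 30.2647
  Flipped, High: 159×178/306 = 92.4902
  Flipped, Medium: 159×65/306 = 33.7745
  Flipped, Low: 159×63/306 = 32.7353
Contributions (O − E)²/E:
  (85 − 85.5098)²/85.5098 = 0.0030
  (20 − 31.2255)²/31.2255 = 4.0355
  (42 − 30.2647)²/30.2647 = 4.5504
  (93 − 92.4902)²/92.4902 = 0.0028
  (45 − 33.7745)²/33.7745 = 3.7310
  (21 − 32.7353)²/32.7353 = 4.2070
χ² = 0.0030 + 4.0355 + 4.5504 + 0.0028 + 3.7310 + 4.2070 = 16.530

16.530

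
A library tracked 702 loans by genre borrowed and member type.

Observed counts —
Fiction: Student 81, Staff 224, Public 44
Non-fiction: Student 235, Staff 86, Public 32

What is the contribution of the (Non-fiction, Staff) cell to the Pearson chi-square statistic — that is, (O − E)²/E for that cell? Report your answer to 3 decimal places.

31.329

Row total (Non-fiction) = 353; column total (Staff) = 310; N = 702.
Expected count E = 353 × 310 / 702 = 155.8832.
Contribution = (O − E)²/E = (86 − 155.8832)² / 155.8832 = 31.329.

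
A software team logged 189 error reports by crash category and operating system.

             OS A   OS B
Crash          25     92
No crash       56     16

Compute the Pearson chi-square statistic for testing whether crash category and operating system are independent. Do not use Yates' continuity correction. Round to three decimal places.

57.915

Row totals: 117, 72. Column totals: 81, 108. Grand total N = 189.
Expected counts (row total × column total / N):
  Crash, OS A: 117×81/189 = 50.1429
  Crash, OS B: 117×108/189 = 66.8571
  No crash, OS A: 72×81/189 = 30.8571
  No crash, OS B: 72×108/189 = 41.1429
Contributions (O − E)²/E:
  (25 − 50.1429)²/50.1429 = 12.6073
  (92 − 66.8571)²/66.8571 = 9.4555
  (56 − 30.8571)²/30.8571 = 20.4869
  (16 − 41.1429)²/41.1429 = 15.3651
χ² = 12.6073 + 9.4555 + 20.4869 + 15.3651 = 57.915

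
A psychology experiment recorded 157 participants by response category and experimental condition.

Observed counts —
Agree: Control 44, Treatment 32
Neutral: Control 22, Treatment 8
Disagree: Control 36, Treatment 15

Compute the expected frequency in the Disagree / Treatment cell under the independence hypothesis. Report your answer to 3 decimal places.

17.866

Row total (Disagree) = 51; column total (Treatment) = 55; grand total N = 157.
Expected count = (row total × column total) / N = 51 × 55 / 157 = 17.866.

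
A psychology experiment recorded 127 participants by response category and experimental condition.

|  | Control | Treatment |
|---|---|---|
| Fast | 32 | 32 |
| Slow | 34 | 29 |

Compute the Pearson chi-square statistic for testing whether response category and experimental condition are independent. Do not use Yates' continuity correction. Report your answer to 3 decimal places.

Row totals: 64, 63. Column totals: 66, 61. Grand total N = 127.
Expected counts (row total × column total / N):
  Fast, Control: 64×66/127 = 33.2598
  Fast, Treatment: 64×61/127 = 30.7402
  Slow, Control: 63×66/127 = 32.7402
  Slow, Treatment: 63×61/127 = 30.2598
Contributions (O − E)²/E:
  (32 − 33.2598)²/33.2598 = 0.0477
  (32 − 30.7402)²/30.7402 = 0.0516
  (34 − 32.7402)²/32.7402 = 0.0485
  (29 − 30.2598)²/30.2598 = 0.0524
χ² = 0.0477 + 0.0516 + 0.0485 + 0.0524 = 0.200

0.200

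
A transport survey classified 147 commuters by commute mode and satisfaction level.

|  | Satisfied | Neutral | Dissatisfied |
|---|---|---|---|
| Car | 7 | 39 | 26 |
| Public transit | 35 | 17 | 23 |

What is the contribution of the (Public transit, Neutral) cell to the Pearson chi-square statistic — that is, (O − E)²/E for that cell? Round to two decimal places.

Row total (Public transit) = 75; column total (Neutral) = 56; N = 147.
Expected count E = 75 × 56 / 147 = 28.5714.
Contribution = (O − E)²/E = (17 − 28.5714)² / 28.5714 = 4.69.

4.69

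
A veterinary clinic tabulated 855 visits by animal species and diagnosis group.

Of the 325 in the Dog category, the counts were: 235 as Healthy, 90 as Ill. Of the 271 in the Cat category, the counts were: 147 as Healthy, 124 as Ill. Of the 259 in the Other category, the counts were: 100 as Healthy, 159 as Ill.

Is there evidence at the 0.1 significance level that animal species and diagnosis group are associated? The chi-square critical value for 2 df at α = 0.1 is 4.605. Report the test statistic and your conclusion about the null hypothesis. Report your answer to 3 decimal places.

67.282; reject H₀

Row totals: 325, 271, 259. Column totals: 482, 373. Grand total N = 855.
Expected counts (row total × column total / N):
  Dog, Healthy: 325×482/855 = 183.2164
  Dog, Ill: 325×373/855 = 141.7836
  Cat, Healthy: 271×482/855 = 152.7743
  Cat, Ill: 271×373/855 = 118.2257
  Other, Healthy: 259×482/855 = 146.0094
  Other, Ill: 259×373/855 = 112.9906
Contributions (O − E)²/E:
  (235 − 183.2164)²/183.2164 = 14.6359
  (90 − 141.7836)²/141.7836 = 18.9129
  (147 − 152.7743)²/152.7743 = 0.2182
  (124 − 118.2257)²/118.2257 = 0.2820
  (100 − 146.0094)²/146.0094 = 14.4981
  (159 − 112.9906)²/112.9906 = 18.7349
χ² = 14.6359 + 18.9129 + 0.2182 + 0.2820 + 14.4981 + 18.7349 = 67.282
df = (3−1)(2−1) = 2. Since 67.282 > 4.605, reject the null hypothesis of independence at α = 0.1.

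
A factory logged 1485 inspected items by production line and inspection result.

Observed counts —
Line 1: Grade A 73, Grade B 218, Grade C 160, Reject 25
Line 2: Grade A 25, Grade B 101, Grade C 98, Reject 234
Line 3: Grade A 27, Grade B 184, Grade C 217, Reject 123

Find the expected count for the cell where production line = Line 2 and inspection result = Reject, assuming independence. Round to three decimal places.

117.815

Row total (Line 2) = 458; column total (Reject) = 382; grand total N = 1485.
Expected count = (row total × column total) / N = 458 × 382 / 1485 = 117.815.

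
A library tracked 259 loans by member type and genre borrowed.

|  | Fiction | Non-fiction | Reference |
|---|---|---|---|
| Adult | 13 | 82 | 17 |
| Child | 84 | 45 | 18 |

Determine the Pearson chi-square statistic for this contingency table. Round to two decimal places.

59.13

Row totals: 112, 147. Column totals: 97, 127, 35. Grand total N = 259.
Expected counts (row total × column total / N):
  Adult, Fiction: 112×97/259 = 41.946
  Adult, Non-fiction: 112×127/259 = 54.919
  Adult, Reference: 112×35/259 = 15.135
  Child, Fiction: 147×97/259 = 55.054
  Child, Non-fiction: 147×127/259 = 72.081
  Child, Reference: 147×35/259 = 19.865
Contributions (O − E)²/E:
  (13 − 41.946)²/41.946 = 19.9750
  (82 − 54.919)²/54.919 = 13.3539
  (17 − 15.135)²/15.135 = 0.2298
  (84 − 55.054)²/55.054 = 15.2191
  (45 − 72.081)²/72.081 = 10.1744
  (18 − 19.865)²/19.865 = 0.1751
χ² = 19.9750 + 13.3539 + 0.2298 + 15.2191 + 10.1744 + 0.1751 = 59.13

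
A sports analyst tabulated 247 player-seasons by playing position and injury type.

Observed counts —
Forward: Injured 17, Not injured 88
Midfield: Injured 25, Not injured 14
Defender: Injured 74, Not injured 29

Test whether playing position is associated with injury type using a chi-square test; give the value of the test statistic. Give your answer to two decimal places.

70.12

Row totals: 105, 39, 103. Column totals: 116, 131. Grand total N = 247.
Expected counts (row total × column total / N):
  Forward, Injured: 105×116/247 = 49.312
  Forward, Not injured: 105×131/247 = 55.688
  Midfield, Injured: 39×116/247 = 18.316
  Midfield, Not injured: 39×131/247 = 20.684
  Defender, Injured: 103×116/247 = 48.372
  Defender, Not injured: 103×131/247 = 54.628
Contributions (O − E)²/E:
  (17 − 49.312)²/49.312 = 21.1726
  (88 − 55.688)²/55.688 = 18.7485
  (25 − 18.316)²/18.316 = 2.4392
  (14 − 20.684)²/20.684 = 2.1599
  (74 − 48.372)²/48.372 = 13.5780
  (29 − 54.628)²/54.628 = 12.0230
χ² = 21.1726 + 18.7485 + 2.4392 + 2.1599 + 13.5780 + 12.0230 = 70.12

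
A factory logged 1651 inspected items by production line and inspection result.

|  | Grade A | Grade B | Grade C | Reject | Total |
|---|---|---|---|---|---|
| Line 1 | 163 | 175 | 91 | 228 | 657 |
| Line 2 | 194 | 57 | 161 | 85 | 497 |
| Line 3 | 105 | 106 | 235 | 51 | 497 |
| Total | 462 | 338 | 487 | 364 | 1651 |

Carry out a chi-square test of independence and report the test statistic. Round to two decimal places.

Grand total N = 1651.
Expected counts (row total × column total / N):
  Line 1, Grade A: 657×462/1651 = 183.849
  Line 1, Grade B: 657×338/1651 = 134.504
  Line 1, Grade C: 657×487/1651 = 193.797
  Line 1, Reject: 657×364/1651 = 144.850
  Line 2, Grade A: 497×462/1651 = 139.076
  Line 2, Grade B: 497×338/1651 = 101.748
  Line 2, Grade C: 497×487/1651 = 146.601
  Line 2, Reject: 497×364/1651 = 109.575
  Line 3, Grade A: 497×462/1651 = 139.076
  Line 3, Grade B: 497×338/1651 = 101.748
  Line 3, Grade C: 497×487/1651 = 146.601
  Line 3, Reject: 497×364/1651 = 109.575
Contributions (O − E)²/E:
  (163 − 183.849)²/183.849 = 2.3643
  (175 − 134.504)²/134.504 = 12.1924
  (91 − 193.797)²/193.797 = 54.5273
  (228 − 144.850)²/144.850 = 47.7316
  (194 − 139.076)²/139.076 = 21.6906
  (57 − 101.748)²/101.748 = 19.6798
  (161 − 146.601)²/146.601 = 1.4143
  (85 − 109.575)²/109.575 = 5.5116
  (105 − 139.076)²/139.076 = 8.3492
  (106 − 101.748)²/101.748 = 0.1777
  (235 − 146.601)²/146.601 = 53.3038
  (51 − 109.575)²/109.575 = 31.3122
χ² = 2.3643 + 12.1924 + 54.5273 + 47.7316 + 21.6906 + 19.6798 + 1.4143 + 5.5116 + 8.3492 + 0.1777 + 53.3038 + 31.3122 = 258.25

258.25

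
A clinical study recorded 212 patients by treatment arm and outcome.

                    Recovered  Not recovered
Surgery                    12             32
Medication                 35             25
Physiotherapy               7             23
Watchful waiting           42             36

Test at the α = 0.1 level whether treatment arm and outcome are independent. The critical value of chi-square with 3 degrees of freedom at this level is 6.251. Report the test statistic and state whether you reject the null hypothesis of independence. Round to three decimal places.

18.026; reject H₀

Row totals: 44, 60, 30, 78. Column totals: 96, 116. Grand total N = 212.
Expected counts (row total × column total / N):
  Surgery, Recovered: 44×96/212 = 19.9245
  Surgery, Not recovered: 44×116/212 = 24.0755
  Medication, Recovered: 60×96/212 = 27.1698
  Medication, Not recovered: 60×116/212 = 32.8302
  Physiotherapy, Recovered: 30×96/212 = 13.5849
  Physiotherapy, Not recovered: 30×116/212 = 16.4151
  Watchful waiting, Recovered: 78×96/212 = 35.3208
  Watchful waiting, Not recovered: 78×116/212 = 42.6792
Contributions (O − E)²/E:
  (12 − 19.9245)²/19.9245 = 3.1518
  (32 − 24.0755)²/24.0755 = 2.6084
  (35 − 27.1698)²/27.1698 = 2.2566
  (25 − 32.8302)²/32.8302 = 1.8675
  (7 − 13.5849)²/13.5849 = 3.1918
  (23 − 16.4151)²/16.4151 = 2.6415
  (42 − 35.3208)²/35.3208 = 1.2630
  (36 − 42.6792)²/42.6792 = 1.0453
χ² = 3.1518 + 2.6084 + 2.2566 + 1.8675 + 3.1918 + 2.6415 + 1.2630 + 1.0453 = 18.026
df = (4−1)(2−1) = 3. Since 18.026 > 6.251, reject the null hypothesis of independence at α = 0.1.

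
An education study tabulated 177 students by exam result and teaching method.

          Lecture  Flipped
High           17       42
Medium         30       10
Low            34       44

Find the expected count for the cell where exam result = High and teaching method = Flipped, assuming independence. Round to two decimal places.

32.00

Row total (High) = 59; column total (Flipped) = 96; grand total N = 177.
Expected count = (row total × column total) / N = 59 × 96 / 177 = 32.00.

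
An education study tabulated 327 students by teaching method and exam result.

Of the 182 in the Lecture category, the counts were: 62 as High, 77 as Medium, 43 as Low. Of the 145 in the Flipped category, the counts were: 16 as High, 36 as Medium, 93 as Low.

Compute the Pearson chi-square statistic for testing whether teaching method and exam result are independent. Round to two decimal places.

Row totals: 182, 145. Column totals: 78, 113, 136. Grand total N = 327.
Expected counts (row total × column total / N):
  Lecture, High: 182×78/327 = 43.413
  Lecture, Medium: 182×113/327 = 62.893
  Lecture, Low: 182×136/327 = 75.694
  Flipped, High: 145×78/327 = 34.587
  Flipped, Medium: 145×113/327 = 50.107
  Flipped, Low: 145×136/327 = 60.306
Contributions (O − E)²/E:
  (62 − 43.413)²/43.413 = 7.9579
  (77 − 62.893)²/62.893 = 3.1642
  (43 − 75.694)²/75.694 = 14.1213
  (16 − 34.587)²/34.587 = 9.9886
  (36 − 50.107)²/50.107 = 3.9716
  (93 − 60.306)²/60.306 = 17.7246
χ² = 7.9579 + 3.1642 + 14.1213 + 9.9886 + 3.9716 + 17.7246 = 56.93

56.93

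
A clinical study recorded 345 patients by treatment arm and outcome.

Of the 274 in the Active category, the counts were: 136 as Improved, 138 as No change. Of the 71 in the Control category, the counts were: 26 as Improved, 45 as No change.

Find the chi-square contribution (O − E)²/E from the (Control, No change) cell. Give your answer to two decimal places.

Row total (Control) = 71; column total (No change) = 183; N = 345.
Expected count E = 71 × 183 / 345 = 37.661.
Contribution = (O − E)²/E = (45 − 37.661)² / 37.661 = 1.43.

1.43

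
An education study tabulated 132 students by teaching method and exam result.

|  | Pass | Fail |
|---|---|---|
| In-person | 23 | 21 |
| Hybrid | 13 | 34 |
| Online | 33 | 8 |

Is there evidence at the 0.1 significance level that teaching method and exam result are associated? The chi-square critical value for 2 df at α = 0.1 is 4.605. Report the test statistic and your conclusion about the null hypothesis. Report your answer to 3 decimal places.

24.496; reject H₀

Row totals: 44, 47, 41. Column totals: 69, 63. Grand total N = 132.
Expected counts (row total × column total / N):
  In-person, Pass: 44×69/132 = 23.0000
  In-person, Fail: 44×63/132 = 21.0000
  Hybrid, Pass: 47×69/132 = 24.5682
  Hybrid, Fail: 47×63/132 = 22.4318
  Online, Pass: 41×69/132 = 21.4318
  Online, Fail: 41×63/132 = 19.5682
Contributions (O − E)²/E:
  (23 − 23.0000)²/23.0000 = 0.0000
  (21 − 21.0000)²/21.0000 = 0.0000
  (13 − 24.5682)²/24.5682 = 5.4470
  (34 − 22.4318)²/22.4318 = 5.9658
  (33 − 21.4318)²/21.4318 = 6.2441
  (8 − 19.5682)²/19.5682 = 6.8388
χ² = 0.0000 + 0.0000 + 5.4470 + 5.9658 + 6.2441 + 6.8388 = 24.496
df = (3−1)(2−1) = 2. Since 24.496 > 4.605, reject the null hypothesis of independence at α = 0.1.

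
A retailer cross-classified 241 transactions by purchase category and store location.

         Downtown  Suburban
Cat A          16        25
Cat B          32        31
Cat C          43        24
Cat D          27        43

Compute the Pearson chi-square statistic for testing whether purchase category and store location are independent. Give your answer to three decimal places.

Row totals: 41, 63, 67, 70. Column totals: 118, 123. Grand total N = 241.
Expected counts (row total × column total / N):
  Cat A, Downtown: 41×118/241 = 20.0747
  Cat A, Suburban: 41×123/241 = 20.9253
  Cat B, Downtown: 63×118/241 = 30.8465
  Cat B, Suburban: 63×123/241 = 32.1535
  Cat C, Downtown: 67×118/241 = 32.8050
  Cat C, Suburban: 67×123/241 = 34.1950
  Cat D, Downtown: 70×118/241 = 34.2739
  Cat D, Suburban: 70×123/241 = 35.7261
Contributions (O − E)²/E:
  (16 − 20.0747)²/20.0747 = 0.8271
  (25 − 20.9253)²/20.9253 = 0.7935
  (32 − 30.8465)²/30.8465 = 0.0431
  (31 − 32.1535)²/32.1535 = 0.0414
  (43 − 32.8050)²/32.8050 = 3.1684
  (24 − 34.1950)²/34.1950 = 3.0396
  (27 − 34.2739)²/34.2739 = 1.5437
  (43 − 35.7261)²/35.7261 = 1.4810
χ² = 0.8271 + 0.7935 + 0.0431 + 0.0414 + 3.1684 + 3.0396 + 1.5437 + 1.4810 = 10.938

10.938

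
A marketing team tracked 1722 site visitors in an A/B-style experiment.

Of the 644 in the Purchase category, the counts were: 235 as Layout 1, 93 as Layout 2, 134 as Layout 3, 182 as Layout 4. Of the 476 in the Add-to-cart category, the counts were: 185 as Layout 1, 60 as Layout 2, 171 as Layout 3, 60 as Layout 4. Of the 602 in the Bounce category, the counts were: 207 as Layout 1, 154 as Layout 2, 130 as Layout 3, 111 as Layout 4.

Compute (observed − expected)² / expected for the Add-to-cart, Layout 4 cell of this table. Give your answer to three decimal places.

14.471

Row total (Add-to-cart) = 476; column total (Layout 4) = 353; N = 1722.
Expected count E = 476 × 353 / 1722 = 97.5772.
Contribution = (O − E)²/E = (60 − 97.5772)² / 97.5772 = 14.471.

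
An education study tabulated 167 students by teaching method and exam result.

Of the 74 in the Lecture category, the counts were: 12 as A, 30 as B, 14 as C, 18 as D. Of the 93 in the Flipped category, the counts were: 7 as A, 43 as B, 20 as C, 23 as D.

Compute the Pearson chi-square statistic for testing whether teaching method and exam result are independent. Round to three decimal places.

3.179

Row totals: 74, 93. Column totals: 19, 73, 34, 41. Grand total N = 167.
Expected counts (row total × column total / N):
  Lecture, A: 74×19/167 = 8.4192
  Lecture, B: 74×73/167 = 32.3473
  Lecture, C: 74×34/167 = 15.0659
  Lecture, D: 74×41/167 = 18.1677
  Flipped, A: 93×19/167 = 10.5808
  Flipped, B: 93×73/167 = 40.6527
  Flipped, C: 93×34/167 = 18.9341
  Flipped, D: 93×41/167 = 22.8323
Contributions (O − E)²/E:
  (12 − 8.4192)²/8.4192 = 1.5230
  (30 − 32.3473)²/32.3473 = 0.1703
  (14 − 15.0659)²/15.0659 = 0.0754
  (18 − 18.1677)²/18.1677 = 0.0015
  (7 − 10.5808)²/10.5808 = 1.2118
  (43 − 40.6527)²/40.6527 = 0.1355
  (20 − 18.9341)²/18.9341 = 0.0600
  (23 − 22.8323)²/22.8323 = 0.0012
χ² = 1.5230 + 0.1703 + 0.0754 + 0.0015 + 1.2118 + 0.1355 + 0.0600 + 0.0012 = 3.179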